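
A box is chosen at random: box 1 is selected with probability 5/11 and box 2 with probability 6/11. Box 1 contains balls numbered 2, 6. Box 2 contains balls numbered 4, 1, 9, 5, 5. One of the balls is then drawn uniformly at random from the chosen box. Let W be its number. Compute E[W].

244/55

E[W | box 1] = (2+6)/2 = 4.
E[W | box 2] = (4+1+9+5+5)/5 = 24/5.
E[W] = (5/11)·(4) + (6/11)·(24/5) = 244/55.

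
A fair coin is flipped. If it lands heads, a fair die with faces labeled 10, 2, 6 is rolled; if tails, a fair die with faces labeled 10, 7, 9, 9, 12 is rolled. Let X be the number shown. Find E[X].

E[X | heads] = (10+2+6)/3 = 6.
E[X | tails] = (10+7+9+9+12)/5 = 47/5.
By the law of total expectation,
E[X] = (1/2)·(6) + (1/2)·(47/5) = 77/10.

77/10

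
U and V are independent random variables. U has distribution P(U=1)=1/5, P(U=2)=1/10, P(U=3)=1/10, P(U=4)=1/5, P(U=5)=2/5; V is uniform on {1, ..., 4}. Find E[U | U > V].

112/25

P(U > V) = 5/8.
Summing U·P(x,y) over outcomes with U > V gives 14/5.
E[U | U > V] = (14/5) / (5/8) = 112/25.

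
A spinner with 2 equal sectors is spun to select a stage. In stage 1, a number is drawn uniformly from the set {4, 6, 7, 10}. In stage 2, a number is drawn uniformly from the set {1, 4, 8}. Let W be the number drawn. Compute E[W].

E[W | stage 1] = (4+6+7+10)/4 = 27/4.
E[W | stage 2] = (1+4+8)/3 = 13/3.
By the law of total expectation,
E[W] = (1/2)·(27/4) + (1/2)·(13/3) = 133/24.

133/24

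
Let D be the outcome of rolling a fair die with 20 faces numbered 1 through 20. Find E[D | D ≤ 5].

Given D ≤ 5, D is equally likely to be any of {1, 2, 3, 4, 5}.
E[D | D ≤ 5] = (1 + 2 + 3 + 4 + 5) / 5 = 3.

3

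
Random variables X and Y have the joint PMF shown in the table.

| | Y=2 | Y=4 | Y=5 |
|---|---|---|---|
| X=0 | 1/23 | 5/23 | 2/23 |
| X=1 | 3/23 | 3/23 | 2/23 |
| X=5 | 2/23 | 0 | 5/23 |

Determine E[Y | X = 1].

7/2

P(X = 1) = 8/23.
Σ Y·P over the event = 2·(3/23) + 4·(3/23) + 5·(2/23) = 28/23.
E[Y | X = 1] = (28/23) / (8/23) = 7/2.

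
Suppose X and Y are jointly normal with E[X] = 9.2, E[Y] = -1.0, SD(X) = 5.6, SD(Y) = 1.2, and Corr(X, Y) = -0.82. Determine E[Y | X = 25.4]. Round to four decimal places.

-3.8466

E[Y | X=x] = μ_Y + ρ(σ_Y/σ_X)(x − μ_X) for jointly normal variables.
E[Y | X=25.4] = -1.0 + (-0.82)·(1.2/5.6)·(25.4 − (9.2)) = -1.0 + (-0.175714)·(16.2) = -3.8466.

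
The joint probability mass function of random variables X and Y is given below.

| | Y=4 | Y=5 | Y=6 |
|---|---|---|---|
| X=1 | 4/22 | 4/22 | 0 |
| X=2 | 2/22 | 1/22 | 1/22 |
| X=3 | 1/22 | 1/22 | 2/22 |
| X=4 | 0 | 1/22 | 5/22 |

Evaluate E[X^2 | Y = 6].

P(Y = 6) = 4/11.
Σ X^2·P over the event = 4·(1/22) + 9·(2/22) + 16·(5/22) = 51/11.
E[X^2 | Y = 6] = (51/11) / (4/11) = 51/4.

51/4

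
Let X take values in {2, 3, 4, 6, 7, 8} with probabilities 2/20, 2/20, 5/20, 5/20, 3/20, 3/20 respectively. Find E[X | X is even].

26/5

P(X is even) = 3/4.
Σ over the event: 2·1/10 + 4·1/4 + 6·1/4 + 8·3/20 = 39/10.
E[X | X is even] = (39/10) / (3/4) = 26/5.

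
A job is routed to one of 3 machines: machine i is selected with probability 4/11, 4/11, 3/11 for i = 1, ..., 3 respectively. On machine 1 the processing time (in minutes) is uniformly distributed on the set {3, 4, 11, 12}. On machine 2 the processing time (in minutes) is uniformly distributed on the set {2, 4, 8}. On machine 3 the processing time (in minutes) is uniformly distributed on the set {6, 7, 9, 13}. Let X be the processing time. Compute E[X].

E[X | machine 1] = (3+4+11+12)/4 = 15/2.
E[X | machine 2] = (2+4+8)/3 = 14/3.
E[X | machine 3] = (6+7+9+13)/4 = 35/4.
By the law of total expectation,
E[X] = (4/11)·(15/2) + (4/11)·(14/3) + (3/11)·(35/4) = 899/132.

899/132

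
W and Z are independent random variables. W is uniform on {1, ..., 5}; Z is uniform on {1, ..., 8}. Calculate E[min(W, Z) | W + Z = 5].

3/2

Outcomes with W + Z = 5: (1,4), (2,3), (3,2), (4,1), each with probability 1/40.
E[min(W, Z) | W + Z = 5] = (1 + 2 + 2 + 1) / 4 = 3/2.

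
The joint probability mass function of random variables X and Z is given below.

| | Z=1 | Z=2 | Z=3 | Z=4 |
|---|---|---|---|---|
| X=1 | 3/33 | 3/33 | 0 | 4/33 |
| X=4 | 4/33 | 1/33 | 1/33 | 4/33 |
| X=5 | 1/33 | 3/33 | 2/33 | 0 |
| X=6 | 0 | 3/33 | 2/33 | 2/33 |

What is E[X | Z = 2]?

4

P(Z = 2) = 10/33.
Σ X·P over the event = 1·(3/33) + 4·(1/33) + 5·(3/33) + 6·(3/33) = 40/33.
E[X | Z = 2] = (40/33) / (10/33) = 4.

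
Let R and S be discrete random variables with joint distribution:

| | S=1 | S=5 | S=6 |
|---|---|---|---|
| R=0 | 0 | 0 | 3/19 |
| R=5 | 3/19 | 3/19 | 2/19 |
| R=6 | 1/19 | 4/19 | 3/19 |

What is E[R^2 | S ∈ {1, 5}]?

P(S ∈ {1, 5}) = 11/19.
Σ R^2·P over the event = 25·(3/19) + 25·(3/19) + 36·(1/19) + 36·(4/19) = 330/19.
E[R^2 | S ∈ {1, 5}] = (330/19) / (11/19) = 30.

30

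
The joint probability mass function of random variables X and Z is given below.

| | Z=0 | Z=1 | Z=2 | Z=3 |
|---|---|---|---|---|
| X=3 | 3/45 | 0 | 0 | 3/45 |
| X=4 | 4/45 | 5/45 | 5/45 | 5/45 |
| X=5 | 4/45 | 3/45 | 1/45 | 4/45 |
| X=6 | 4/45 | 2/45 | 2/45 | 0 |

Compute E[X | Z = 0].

23/5

P(Z = 0) = 1/3.
Σ X·P over the event = 3·(3/45) + 4·(4/45) + 5·(4/45) + 6·(4/45) = 23/15.
E[X | Z = 0] = (23/15) / (1/3) = 23/5.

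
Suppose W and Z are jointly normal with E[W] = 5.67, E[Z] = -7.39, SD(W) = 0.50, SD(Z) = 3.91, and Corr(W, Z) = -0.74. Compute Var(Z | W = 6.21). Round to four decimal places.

6.9163

Var(Z | W=x) = (1 − ρ²)·σ_Z².
Var(Z | W=6.21) = (3.91)²·(1 − (-0.74)²) = 15.2881·0.4524 = 6.9163.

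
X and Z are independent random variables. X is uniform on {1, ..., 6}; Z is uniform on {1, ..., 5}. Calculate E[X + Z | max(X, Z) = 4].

44/7

Outcomes with max(X, Z) = 4: (1,4), (2,4), (3,4), (4,1), (4,2), (4,3), (4,4), each with probability 1/30.
E[X + Z | max(X, Z) = 4] = (5 + 6 + 7 + 5 + 6 + 7 + 8) / 7 = 44/7.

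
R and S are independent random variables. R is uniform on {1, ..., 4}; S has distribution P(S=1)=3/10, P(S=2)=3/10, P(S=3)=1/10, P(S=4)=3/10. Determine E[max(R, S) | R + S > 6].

4

P(R + S > 6) = 7/40.
Summing max(R,S)·P(x,y) over outcomes with R + S > 6 gives 7/10.
E[max(R, S) | R + S > 6] = (7/10) / (7/40) = 4.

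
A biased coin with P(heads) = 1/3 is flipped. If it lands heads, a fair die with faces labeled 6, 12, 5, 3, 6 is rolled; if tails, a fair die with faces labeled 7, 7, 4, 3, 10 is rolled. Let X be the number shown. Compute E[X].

94/15

E[X | heads] = (6+12+5+3+6)/5 = 32/5.
E[X | tails] = (7+7+4+3+10)/5 = 31/5.
E[X] = (1/3)·(32/5) + (2/3)·(31/5) = 94/15.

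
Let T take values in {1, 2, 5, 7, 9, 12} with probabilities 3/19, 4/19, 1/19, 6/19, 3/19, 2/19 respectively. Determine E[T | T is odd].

77/13

P(T is odd) = 13/19.
Σ over the event: 1·3/19 + 5·1/19 + 7·6/19 + 9·3/19 = 77/19.
E[T | T is odd] = (77/19) / (13/19) = 77/13.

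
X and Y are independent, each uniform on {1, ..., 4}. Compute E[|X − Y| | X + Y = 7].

1

P(X + Y = 7) = 1/8.
Summing |X−Y|·P(x,y) over outcomes with X + Y = 7 gives 1/8.
E[|X − Y| | X + Y = 7] = (1/8) / (1/8) = 1.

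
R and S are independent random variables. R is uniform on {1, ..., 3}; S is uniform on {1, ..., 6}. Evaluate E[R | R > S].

8/3

P(R > S) = 1/6.
Summing R·P(x,y) over outcomes with R > S gives 4/9.
E[R | R > S] = (4/9) / (1/6) = 8/3.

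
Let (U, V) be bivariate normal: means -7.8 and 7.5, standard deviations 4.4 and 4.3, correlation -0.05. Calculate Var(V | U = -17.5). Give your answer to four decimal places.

18.4438

For a bivariate normal, Var(V | U=x) = σ_V²(1 − ρ²).
Var(V | U=-17.5) = (4.3)²·(1 − (-0.05)²) = 18.49·0.9975 = 18.4438.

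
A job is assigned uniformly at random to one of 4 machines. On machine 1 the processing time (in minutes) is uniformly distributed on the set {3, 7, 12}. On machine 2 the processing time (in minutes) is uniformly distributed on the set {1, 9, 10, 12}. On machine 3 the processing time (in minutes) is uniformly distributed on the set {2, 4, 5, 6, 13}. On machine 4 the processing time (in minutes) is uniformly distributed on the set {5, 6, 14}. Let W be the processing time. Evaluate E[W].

E[W | machine 1] = (3+7+12)/3 = 22/3.
E[W | machine 2] = (1+9+10+12)/4 = 8.
E[W | machine 3] = (2+4+5+6+13)/5 = 6.
E[W | machine 4] = (5+6+14)/3 = 25/3.
E[W] = (1/4)·(22/3) + (1/4)·(8) + (1/4)·(6) + (1/4)·(25/3) = 89/12.

89/12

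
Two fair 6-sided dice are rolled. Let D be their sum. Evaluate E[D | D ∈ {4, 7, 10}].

7

P(D ∈ {4, 7, 10}) = 1/3.
Σ over the event: 4·1/12 + 7·1/6 + 10·1/12 = 7/3.
E[D | D ∈ {4, 7, 10}] = (7/3) / (1/3) = 7.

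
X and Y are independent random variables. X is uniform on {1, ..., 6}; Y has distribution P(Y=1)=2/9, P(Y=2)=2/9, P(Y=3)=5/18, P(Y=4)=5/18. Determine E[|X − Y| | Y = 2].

P(Y = 2) = 2/9.
Summing |X−Y|·P(x,y) over outcomes with Y = 2 gives 11/27.
E[|X − Y| | Y = 2] = (11/27) / (2/9) = 11/6.

11/6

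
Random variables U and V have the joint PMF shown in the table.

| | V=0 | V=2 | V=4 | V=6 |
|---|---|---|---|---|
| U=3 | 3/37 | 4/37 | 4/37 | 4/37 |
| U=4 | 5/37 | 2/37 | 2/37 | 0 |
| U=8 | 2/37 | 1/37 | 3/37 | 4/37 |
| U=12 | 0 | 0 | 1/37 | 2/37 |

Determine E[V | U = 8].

P(U = 8) = 10/37.
Σ V·P over the event = 0·(2/37) + 2·(1/37) + 4·(3/37) + 6·(4/37) = 38/37.
E[V | U = 8] = (38/37) / (10/37) = 19/5.

19/5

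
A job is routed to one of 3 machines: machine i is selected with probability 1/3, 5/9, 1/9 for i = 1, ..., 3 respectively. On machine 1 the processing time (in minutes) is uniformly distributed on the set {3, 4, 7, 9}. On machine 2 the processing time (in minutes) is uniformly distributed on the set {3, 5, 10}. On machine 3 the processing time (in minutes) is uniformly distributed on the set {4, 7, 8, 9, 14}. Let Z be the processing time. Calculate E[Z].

E[Z | machine 1] = (3+4+7+9)/4 = 23/4.
E[Z | machine 2] = (3+5+10)/3 = 6.
E[Z | machine 3] = (4+7+8+9+14)/5 = 42/5.
E[Z] = (1/3)·(23/4) + (5/9)·(6) + (1/9)·(42/5) = 371/60.

371/60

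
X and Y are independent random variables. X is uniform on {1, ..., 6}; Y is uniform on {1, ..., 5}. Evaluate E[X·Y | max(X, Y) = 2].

Outcomes with max(X, Y) = 2: (1,2), (2,1), (2,2), each with probability 1/30.
E[X·Y | max(X, Y) = 2] = (2 + 2 + 4) / 3 = 8/3.

8/3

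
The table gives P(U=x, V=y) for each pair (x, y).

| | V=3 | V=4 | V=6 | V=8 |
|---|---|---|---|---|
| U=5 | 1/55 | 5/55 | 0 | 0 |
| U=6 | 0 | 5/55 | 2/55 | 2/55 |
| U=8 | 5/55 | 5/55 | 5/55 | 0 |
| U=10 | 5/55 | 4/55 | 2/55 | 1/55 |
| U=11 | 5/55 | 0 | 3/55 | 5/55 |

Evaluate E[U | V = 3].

P(V = 3) = 16/55.
Σ U·P over the event = 5·(1/55) + 8·(5/55) + 10·(5/55) + 11·(5/55) = 30/11.
E[U | V = 3] = (30/11) / (16/55) = 75/8.

75/8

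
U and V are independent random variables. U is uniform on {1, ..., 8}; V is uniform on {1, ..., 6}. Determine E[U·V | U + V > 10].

P(U + V > 10) = 5/24.
Summing UV·P(x,y) over outcomes with U + V > 10 gives 115/16.
E[U·V | U + V > 10] = (115/16) / (5/24) = 69/2.

69/2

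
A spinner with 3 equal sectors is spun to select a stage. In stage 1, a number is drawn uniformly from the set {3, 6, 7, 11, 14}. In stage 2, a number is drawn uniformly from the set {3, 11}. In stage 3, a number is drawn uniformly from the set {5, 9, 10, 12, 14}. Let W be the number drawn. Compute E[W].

42/5

E[W | stage 1] = (3+6+7+11+14)/5 = 41/5.
E[W | stage 2] = (3+11)/2 = 7.
E[W | stage 3] = (5+9+10+12+14)/5 = 10.
E[W] = (1/3)·(41/5) + (1/3)·(7) + (1/3)·(10) = 42/5.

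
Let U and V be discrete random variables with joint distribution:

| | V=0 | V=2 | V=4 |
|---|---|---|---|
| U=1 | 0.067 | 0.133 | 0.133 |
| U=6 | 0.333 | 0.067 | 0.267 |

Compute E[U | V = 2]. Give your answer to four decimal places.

P(V = 2) = 0.200.
Σ U·P over the event = 1·(0.133) + 6·(0.067) = 0.535.
E[U | V = 2] = (0.535) / (0.200) = 2.6750.

2.6750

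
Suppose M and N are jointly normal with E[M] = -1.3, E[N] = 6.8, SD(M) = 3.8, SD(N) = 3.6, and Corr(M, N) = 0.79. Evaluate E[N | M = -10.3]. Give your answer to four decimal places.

E[N | M=x] = μ_N + ρ(σ_N/σ_M)(x − μ_M) for jointly normal variables.
E[N | M=-10.3] = 6.8 + (0.79)·(3.6/3.8)·(-10.3 − (-1.3)) = 6.8 + (0.74842)·(-9) = 0.0642.

0.0642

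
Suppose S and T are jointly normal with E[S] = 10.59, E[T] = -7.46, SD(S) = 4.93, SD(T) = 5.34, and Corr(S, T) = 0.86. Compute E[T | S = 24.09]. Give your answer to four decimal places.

E[T | S=x] = μ_T + ρ(σ_T/σ_S)(x − μ_S) for jointly normal variables.
E[T | S=24.09] = -7.46 + (0.86)·(5.34/4.93)·(24.09 − (10.59)) = -7.46 + (0.93152)·(13.5) = 5.1155.

5.1155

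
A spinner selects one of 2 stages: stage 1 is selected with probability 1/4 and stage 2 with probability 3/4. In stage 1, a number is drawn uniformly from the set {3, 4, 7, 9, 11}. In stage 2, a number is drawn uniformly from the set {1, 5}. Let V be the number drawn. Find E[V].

E[V | stage 1] = (3+4+7+9+11)/5 = 34/5.
E[V | stage 2] = (1+5)/2 = 3.
By the law of total expectation,
E[V] = (1/4)·(34/5) + (3/4)·(3) = 79/20.

79/20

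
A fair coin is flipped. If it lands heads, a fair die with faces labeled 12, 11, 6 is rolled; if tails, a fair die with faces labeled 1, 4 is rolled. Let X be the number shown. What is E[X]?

73/12

E[X | heads] = (12+11+6)/3 = 29/3.
E[X | tails] = (1+4)/2 = 5/2.
E[X] = (1/2)·(29/3) + (1/2)·(5/2) = 73/12.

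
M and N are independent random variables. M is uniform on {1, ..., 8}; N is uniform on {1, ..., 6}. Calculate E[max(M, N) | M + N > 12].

Outcomes with M + N > 12: (7,6), (8,5), (8,6), each with probability 1/48.
E[max(M, N) | M + N > 12] = (7 + 8 + 8) / 3 = 23/3.

23/3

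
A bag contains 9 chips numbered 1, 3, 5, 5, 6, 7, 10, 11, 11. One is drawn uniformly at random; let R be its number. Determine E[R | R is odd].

P(R is odd) = 7/9.
Σ over the event: 1·1/9 + 3·1/9 + 5·2/9 + 7·1/9 + 11·2/9 = 43/9.
E[R | R is odd] = (43/9) / (7/9) = 43/7.

43/7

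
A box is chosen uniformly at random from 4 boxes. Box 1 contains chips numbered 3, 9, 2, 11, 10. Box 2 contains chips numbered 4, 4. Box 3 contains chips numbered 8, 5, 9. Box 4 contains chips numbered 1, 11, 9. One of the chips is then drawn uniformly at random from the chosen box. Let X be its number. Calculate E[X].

E[X | box 1] = (3+9+2+11+10)/5 = 7.
E[X | box 2] = (4+4)/2 = 4.
E[X | box 3] = (8+5+9)/3 = 22/3.
E[X | box 4] = (1+11+9)/3 = 7.
E[X] = (1/4)·(7) + (1/4)·(4) + (1/4)·(22/3) + (1/4)·(7) = 19/3.

19/3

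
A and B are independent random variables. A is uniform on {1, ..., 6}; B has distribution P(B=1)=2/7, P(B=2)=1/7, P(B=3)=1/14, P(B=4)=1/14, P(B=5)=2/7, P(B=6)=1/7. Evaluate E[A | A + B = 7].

51/14

P(A + B = 7) = 1/6.
Summing A·P(x,y) over outcomes with A + B = 7 gives 17/28.
E[A | A + B = 7] = (17/28) / (1/6) = 51/14.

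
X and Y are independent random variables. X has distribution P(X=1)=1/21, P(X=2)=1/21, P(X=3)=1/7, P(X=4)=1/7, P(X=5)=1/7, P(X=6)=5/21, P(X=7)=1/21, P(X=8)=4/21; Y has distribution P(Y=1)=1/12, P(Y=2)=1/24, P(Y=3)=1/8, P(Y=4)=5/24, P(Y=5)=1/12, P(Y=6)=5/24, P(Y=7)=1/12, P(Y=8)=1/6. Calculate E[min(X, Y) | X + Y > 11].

487/85

P(X + Y > 11) = 85/252.
Summing min(X,Y)·P(x,y) over outcomes with X + Y > 11 gives 487/252.
E[min(X, Y) | X + Y > 11] = (487/252) / (85/252) = 487/85.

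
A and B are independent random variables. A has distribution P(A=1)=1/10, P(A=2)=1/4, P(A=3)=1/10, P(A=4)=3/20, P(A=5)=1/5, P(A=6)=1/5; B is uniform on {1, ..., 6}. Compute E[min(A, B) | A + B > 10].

P(A + B > 10) = 1/10.
Summing min(A,B)·P(x,y) over outcomes with A + B > 10 gives 8/15.
E[min(A, B) | A + B > 10] = (8/15) / (1/10) = 16/3.

16/3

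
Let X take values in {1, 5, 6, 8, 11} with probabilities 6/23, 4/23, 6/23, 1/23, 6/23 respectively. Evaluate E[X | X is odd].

23/4

P(X is odd) = 16/23.
Σ over the event: 1·6/23 + 5·4/23 + 11·6/23 = 4.
E[X | X is odd] = (4) / (16/23) = 23/4.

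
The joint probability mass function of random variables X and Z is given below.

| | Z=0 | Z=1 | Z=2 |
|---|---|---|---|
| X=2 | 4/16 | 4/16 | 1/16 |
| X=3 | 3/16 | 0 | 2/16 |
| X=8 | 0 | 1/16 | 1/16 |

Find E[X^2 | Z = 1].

16

P(Z = 1) = 5/16.
Σ X^2·P over the event = 4·(4/16) + 64·(1/16) = 5.
E[X^2 | Z = 1] = (5) / (5/16) = 16.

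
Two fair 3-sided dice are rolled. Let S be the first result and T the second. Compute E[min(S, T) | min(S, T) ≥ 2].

P(min(S, T) ≥ 2) = 4/9.
Summing min(S,T)·P(x,y) over outcomes with min(S, T) ≥ 2 gives 1.
E[min(S, T) | min(S, T) ≥ 2] = (1) / (4/9) = 9/4.

9/4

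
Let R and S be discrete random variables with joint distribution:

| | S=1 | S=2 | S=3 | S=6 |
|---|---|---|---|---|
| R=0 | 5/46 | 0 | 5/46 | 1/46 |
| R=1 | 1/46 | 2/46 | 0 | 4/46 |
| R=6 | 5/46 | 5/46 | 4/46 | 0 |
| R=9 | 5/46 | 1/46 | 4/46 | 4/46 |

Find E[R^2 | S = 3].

P(S = 3) = 13/46.
Σ R^2·P over the event = 0·(5/46) + 36·(4/46) + 81·(4/46) = 234/23.
E[R^2 | S = 3] = (234/23) / (13/46) = 36.

36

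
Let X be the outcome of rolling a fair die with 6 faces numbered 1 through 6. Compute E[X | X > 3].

5

Given X > 3, X is equally likely to be any of {4, 5, 6}.
E[X | X > 3] = (4 + 5 + 6) / 3 = 5.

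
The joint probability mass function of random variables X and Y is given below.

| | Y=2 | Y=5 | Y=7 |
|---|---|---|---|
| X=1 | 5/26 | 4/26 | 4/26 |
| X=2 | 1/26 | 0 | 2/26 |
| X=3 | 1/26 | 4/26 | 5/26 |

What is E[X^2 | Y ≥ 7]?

P(Y ≥ 7) = 11/26.
Σ X^2·P over the event = 1·(4/26) + 4·(2/26) + 9·(5/26) = 57/26.
E[X^2 | Y ≥ 7] = (57/26) / (11/26) = 57/11.

57/11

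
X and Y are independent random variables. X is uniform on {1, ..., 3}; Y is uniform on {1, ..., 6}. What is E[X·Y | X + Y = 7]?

28/3

Outcomes with X + Y = 7: (1,6), (2,5), (3,4), each with probability 1/18.
E[X·Y | X + Y = 7] = (6 + 10 + 12) / 3 = 28/3.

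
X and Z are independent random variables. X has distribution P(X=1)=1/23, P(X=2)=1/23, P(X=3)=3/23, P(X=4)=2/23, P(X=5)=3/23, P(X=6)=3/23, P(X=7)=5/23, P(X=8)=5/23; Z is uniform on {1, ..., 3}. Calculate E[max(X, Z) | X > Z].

368/61

P(X > Z) = 61/69.
Summing max(X,Z)·P(x,y) over outcomes with X > Z gives 16/3.
E[max(X, Z) | X > Z] = (16/3) / (61/69) = 368/61.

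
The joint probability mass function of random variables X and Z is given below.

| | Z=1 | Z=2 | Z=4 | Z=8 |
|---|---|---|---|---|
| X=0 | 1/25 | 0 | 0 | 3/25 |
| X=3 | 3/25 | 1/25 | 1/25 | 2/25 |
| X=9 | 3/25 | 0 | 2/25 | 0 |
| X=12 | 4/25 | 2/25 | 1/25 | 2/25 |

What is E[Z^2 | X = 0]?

P(X = 0) = 4/25.
Σ Z^2·P over the event = 1·(1/25) + 64·(3/25) = 193/25.
E[Z^2 | X = 0] = (193/25) / (4/25) = 193/4.

193/4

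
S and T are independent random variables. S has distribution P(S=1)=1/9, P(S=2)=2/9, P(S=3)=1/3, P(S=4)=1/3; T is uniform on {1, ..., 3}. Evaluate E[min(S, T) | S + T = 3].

P(S + T = 3) = 1/9.
Summing min(S,T)·P(x,y) over outcomes with S + T = 3 gives 1/9.
E[min(S, T) | S + T = 3] = (1/9) / (1/9) = 1.

1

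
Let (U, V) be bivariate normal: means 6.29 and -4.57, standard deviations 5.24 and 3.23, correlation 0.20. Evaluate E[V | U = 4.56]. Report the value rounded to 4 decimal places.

The regression of V on U has slope ρ·σ_V/σ_U and passes through (μ_U, μ_V).
E[V | U=4.56] = -4.57 + (0.20)·(3.23/5.24)·(4.56 − (6.29)) = -4.57 + (0.12328)·(-1.73) = -4.7833.

-4.7833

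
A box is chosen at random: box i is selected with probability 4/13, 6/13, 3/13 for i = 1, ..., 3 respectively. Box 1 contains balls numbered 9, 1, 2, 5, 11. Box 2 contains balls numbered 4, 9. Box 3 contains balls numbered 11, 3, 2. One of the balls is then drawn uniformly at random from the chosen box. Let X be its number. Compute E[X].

E[X | box 1] = (9+1+2+5+11)/5 = 28/5.
E[X | box 2] = (4+9)/2 = 13/2.
E[X | box 3] = (11+3+2)/3 = 16/3.
E[X] = (4/13)·(28/5) + (6/13)·(13/2) + (3/13)·(16/3) = 387/65.

387/65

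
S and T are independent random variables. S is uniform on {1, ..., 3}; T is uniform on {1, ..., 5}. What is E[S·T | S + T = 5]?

P(S + T = 5) = 1/5.
Summing ST·P(x,y) over outcomes with S + T = 5 gives 16/15.
E[S·T | S + T = 5] = (16/15) / (1/5) = 16/3.

16/3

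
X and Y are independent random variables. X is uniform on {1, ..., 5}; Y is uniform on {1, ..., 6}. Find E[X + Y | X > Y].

Outcomes with X > Y: (2,1), (3,1), (3,2), (4,1), (4,2), (4,3), (5,1), (5,2), (5,3), (5,4), each with probability 1/30.
E[X + Y | X > Y] = (3 + 4 + 5 + 5 + 6 + 7 + 6 + 7 + 8 + 9) / 10 = 6.

6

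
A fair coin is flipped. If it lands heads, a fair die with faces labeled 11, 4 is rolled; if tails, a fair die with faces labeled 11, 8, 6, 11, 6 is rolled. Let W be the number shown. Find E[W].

159/20

E[W | heads] = (11+4)/2 = 15/2.
E[W | tails] = (11+8+6+11+6)/5 = 42/5.
By the law of total expectation,
E[W] = (1/2)·(15/2) + (1/2)·(42/5) = 159/20.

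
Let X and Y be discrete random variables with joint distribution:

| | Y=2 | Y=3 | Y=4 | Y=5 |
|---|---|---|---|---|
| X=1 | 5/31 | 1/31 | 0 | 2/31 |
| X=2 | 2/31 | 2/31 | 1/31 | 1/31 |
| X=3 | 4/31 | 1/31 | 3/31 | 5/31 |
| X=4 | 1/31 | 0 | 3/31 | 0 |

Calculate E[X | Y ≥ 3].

50/19

P(Y ≥ 3) = 19/31.
Summing X·P(X=x,Y=y) over the conditioning event gives 50/31.
E[X | Y ≥ 3] = (50/31) / (19/31) = 50/19.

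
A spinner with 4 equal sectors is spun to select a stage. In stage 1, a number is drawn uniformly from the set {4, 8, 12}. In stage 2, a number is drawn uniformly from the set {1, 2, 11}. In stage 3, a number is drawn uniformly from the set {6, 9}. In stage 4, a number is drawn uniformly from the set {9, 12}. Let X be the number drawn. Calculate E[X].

23/3

E[X | stage 1] = (4+8+12)/3 = 8.
E[X | stage 2] = (1+2+11)/3 = 14/3.
E[X | stage 3] = (6+9)/2 = 15/2.
E[X | stage 4] = (9+12)/2 = 21/2.
E[X] = (1/4)·(8) + (1/4)·(14/3) + (1/4)·(15/2) + (1/4)·(21/2) = 23/3.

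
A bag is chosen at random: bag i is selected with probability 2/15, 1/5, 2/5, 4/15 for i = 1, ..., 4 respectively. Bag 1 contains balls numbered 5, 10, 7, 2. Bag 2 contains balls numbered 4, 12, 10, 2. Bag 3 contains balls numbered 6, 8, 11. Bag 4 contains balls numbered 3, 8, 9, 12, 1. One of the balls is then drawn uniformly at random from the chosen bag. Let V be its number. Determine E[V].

E[V | bag 1] = (5+10+7+2)/4 = 6.
E[V | bag 2] = (4+12+10+2)/4 = 7.
E[V | bag 3] = (6+8+11)/3 = 25/3.
E[V | bag 4] = (3+8+9+12+1)/5 = 33/5.
By the law of total expectation,
E[V] = (2/15)·(6) + (1/5)·(7) + (2/5)·(25/3) + (4/15)·(33/5) = 547/75.

547/75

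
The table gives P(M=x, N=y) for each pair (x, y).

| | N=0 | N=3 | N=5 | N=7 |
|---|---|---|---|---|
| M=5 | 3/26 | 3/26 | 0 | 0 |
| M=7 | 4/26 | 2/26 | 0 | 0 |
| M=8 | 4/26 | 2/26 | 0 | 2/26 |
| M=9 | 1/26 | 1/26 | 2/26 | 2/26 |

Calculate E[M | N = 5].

9

P(N = 5) = 1/13.
Σ M·P over the event = 9·(2/26) = 9/13.
E[M | N = 5] = (9/13) / (1/13) = 9.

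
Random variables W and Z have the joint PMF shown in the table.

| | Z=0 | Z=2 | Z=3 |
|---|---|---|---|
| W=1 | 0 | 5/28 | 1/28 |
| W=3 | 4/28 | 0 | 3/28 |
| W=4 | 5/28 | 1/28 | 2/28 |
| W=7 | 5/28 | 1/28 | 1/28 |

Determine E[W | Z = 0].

P(Z = 0) = 1/2.
Summing W·P(W=x,Z=y) over the conditioning event gives 67/28.
E[W | Z = 0] = (67/28) / (1/2) = 67/14.

67/14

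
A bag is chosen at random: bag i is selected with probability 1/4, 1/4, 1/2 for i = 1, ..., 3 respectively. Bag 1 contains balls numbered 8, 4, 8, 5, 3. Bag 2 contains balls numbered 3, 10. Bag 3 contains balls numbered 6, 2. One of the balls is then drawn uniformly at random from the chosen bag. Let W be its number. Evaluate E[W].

201/40

E[W | bag 1] = (8+4+8+5+3)/5 = 28/5.
E[W | bag 2] = (3+10)/2 = 13/2.
E[W | bag 3] = (6+2)/2 = 4.
By the law of total expectation,
E[W] = (1/4)·(28/5) + (1/4)·(13/2) + (1/2)·(4) = 201/40.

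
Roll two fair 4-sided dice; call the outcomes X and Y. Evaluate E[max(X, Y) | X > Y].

Outcomes with X > Y: (2,1), (3,1), (3,2), (4,1), (4,2), (4,3), each with probability 1/16.
E[max(X, Y) | X > Y] = (2 + 3 + 3 + 4 + 4 + 4) / 6 = 10/3.

10/3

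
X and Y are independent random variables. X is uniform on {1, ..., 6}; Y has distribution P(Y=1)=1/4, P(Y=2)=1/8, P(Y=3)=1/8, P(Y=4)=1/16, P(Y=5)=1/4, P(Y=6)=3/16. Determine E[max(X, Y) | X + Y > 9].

52/9

P(X + Y > 9) = 3/16.
Summing max(X,Y)·P(x,y) over outcomes with X + Y > 9 gives 13/12.
E[max(X, Y) | X + Y > 9] = (13/12) / (3/16) = 52/9.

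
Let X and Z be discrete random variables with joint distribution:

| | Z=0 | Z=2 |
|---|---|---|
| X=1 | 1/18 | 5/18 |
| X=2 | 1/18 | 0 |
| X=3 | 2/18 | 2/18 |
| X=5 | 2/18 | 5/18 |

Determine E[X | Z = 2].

3

P(Z = 2) = 2/3.
Σ X·P over the event = 1·(5/18) + 3·(2/18) + 5·(5/18) = 2.
E[X | Z = 2] = (2) / (2/3) = 3.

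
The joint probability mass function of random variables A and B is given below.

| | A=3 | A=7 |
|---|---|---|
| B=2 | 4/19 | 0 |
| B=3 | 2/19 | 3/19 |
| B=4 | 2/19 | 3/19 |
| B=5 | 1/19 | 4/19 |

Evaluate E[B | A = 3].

3

P(A = 3) = 9/19.
Σ B·P over the event = 2·(4/19) + 3·(2/19) + 4·(2/19) + 5·(1/19) = 27/19.
E[B | A = 3] = (27/19) / (9/19) = 3.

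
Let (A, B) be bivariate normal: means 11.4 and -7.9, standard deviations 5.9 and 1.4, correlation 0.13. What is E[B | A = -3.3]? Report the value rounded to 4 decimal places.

-8.3535

For a bivariate normal, E[B | A=x] = μ_B + ρ·(σ_B/σ_A)·(x − μ_A).
E[B | A=-3.3] = -7.9 + (0.13)·(1.4/5.9)·(-3.3 − (11.4)) = -7.9 + (0.030847)·(-14.7) = -8.3535.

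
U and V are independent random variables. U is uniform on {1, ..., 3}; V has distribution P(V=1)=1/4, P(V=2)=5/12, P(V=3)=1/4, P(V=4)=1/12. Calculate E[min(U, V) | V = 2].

P(V = 2) = 5/12.
Summing min(U,V)·P(x,y) over outcomes with V = 2 gives 25/36.
E[min(U, V) | V = 2] = (25/36) / (5/12) = 5/3.

5/3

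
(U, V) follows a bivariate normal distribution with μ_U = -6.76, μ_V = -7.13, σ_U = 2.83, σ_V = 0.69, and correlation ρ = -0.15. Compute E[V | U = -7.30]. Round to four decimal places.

The regression of V on U has slope ρ·σ_V/σ_U and passes through (μ_U, μ_V).
E[V | U=-7.30] = -7.13 + (-0.15)·(0.69/2.83)·(-7.30 − (-6.76)) = -7.13 + (-0.036572)·(-0.54) = -7.1103.

-7.1103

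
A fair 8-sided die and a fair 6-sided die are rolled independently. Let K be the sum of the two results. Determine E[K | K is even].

8

P(K is even) = 1/2.
Σ over the event: 2·1/48 + 4·1/16 + 6·5/48 + 8·1/8 + 10·5/48 + 12·1/16 + 14·1/48 = 4.
E[K | K is even] = (4) / (1/2) = 8.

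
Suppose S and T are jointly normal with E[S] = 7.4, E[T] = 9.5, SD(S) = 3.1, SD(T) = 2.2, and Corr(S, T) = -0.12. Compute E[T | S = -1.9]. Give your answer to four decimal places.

E[T | S=x] = μ_T + ρ(σ_T/σ_S)(x − μ_S) for jointly normal variables.
E[T | S=-1.9] = 9.5 + (-0.12)·(2.2/3.1)·(-1.9 − (7.4)) = 9.5 + (-0.085161)·(-9.3) = 10.2920.

10.2920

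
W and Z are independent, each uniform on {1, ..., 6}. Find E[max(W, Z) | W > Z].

P(W > Z) = 5/12.
Summing max(W,Z)·P(x,y) over outcomes with W > Z gives 35/18.
E[max(W, Z) | W > Z] = (35/18) / (5/12) = 14/3.

14/3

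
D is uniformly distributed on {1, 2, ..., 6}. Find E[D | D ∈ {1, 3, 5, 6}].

P(D ∈ {1, 3, 5, 6}) = 2/3.
Σ over the event: 1·1/6 + 3·1/6 + 5·1/6 + 6·1/6 = 5/2.
E[D | D ∈ {1, 3, 5, 6}] = (5/2) / (2/3) = 15/4.

15/4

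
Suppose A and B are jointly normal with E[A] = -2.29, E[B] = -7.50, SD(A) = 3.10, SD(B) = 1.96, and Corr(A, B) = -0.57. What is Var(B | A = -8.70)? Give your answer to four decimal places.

The conditional variance in a bivariate normal is σ_B²(1 − ρ²), independent of x.
Var(B | A=-8.70) = (1.96)²·(1 − (-0.57)²) = 3.8416·0.6751 = 2.5935.

2.5935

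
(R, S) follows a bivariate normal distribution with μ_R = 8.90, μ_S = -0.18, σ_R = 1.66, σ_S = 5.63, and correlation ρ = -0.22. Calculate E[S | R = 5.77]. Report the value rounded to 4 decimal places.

2.1554

For a bivariate normal, E[S | R=x] = μ_S + ρ·(σ_S/σ_R)·(x − μ_R).
E[S | R=5.77] = -0.18 + (-0.22)·(5.63/1.66)·(5.77 − (8.90)) = -0.18 + (-0.74614)·(-3.13) = 2.1554.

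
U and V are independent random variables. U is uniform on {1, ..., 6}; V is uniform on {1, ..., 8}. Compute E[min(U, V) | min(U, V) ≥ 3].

P(min(U, V) ≥ 3) = 1/2.
Summing min(U,V)·P(x,y) over outcomes with min(U, V) ≥ 3 gives 49/24.
E[min(U, V) | min(U, V) ≥ 3] = (49/24) / (1/2) = 49/12.

49/12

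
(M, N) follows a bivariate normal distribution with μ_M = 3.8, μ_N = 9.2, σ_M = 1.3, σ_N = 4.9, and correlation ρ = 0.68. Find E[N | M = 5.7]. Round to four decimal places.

14.0698

The regression of N on M has slope ρ·σ_N/σ_M and passes through (μ_M, μ_N).
E[N | M=5.7] = 9.2 + (0.68)·(4.9/1.3)·(5.7 − (3.8)) = 9.2 + (2.563077)·(1.9) = 14.0698.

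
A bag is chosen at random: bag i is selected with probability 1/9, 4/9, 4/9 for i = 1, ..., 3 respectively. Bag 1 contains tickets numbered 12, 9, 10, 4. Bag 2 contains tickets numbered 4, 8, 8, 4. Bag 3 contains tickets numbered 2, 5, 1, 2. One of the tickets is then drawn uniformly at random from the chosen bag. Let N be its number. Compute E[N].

E[N | bag 1] = (12+9+10+4)/4 = 35/4.
E[N | bag 2] = (4+8+8+4)/4 = 6.
E[N | bag 3] = (2+5+1+2)/4 = 5/2.
E[N] = (1/9)·(35/4) + (4/9)·(6) + (4/9)·(5/2) = 19/4.

19/4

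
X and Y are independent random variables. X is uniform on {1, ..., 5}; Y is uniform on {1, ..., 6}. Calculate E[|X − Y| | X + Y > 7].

Outcomes with X + Y > 7: (2,6), (3,5), (3,6), (4,4), (4,5), (4,6), (5,3), (5,4), (5,5), (5,6), each with probability 1/30.
E[|X − Y| | X + Y > 7] = (4 + 2 + 3 + 0 + 1 + 2 + 2 + 1 + 0 + 1) / 10 = 8/5.

8/5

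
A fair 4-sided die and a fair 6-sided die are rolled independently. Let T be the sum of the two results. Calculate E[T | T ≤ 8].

P(T ≤ 8) = 7/8.
Σ over the event: 2·1/24 + 3·1/12 + 4·1/8 + 5·1/6 + 6·1/6 + 7·1/6 + 8·1/8 = 29/6.
E[T | T ≤ 8] = (29/6) / (7/8) = 116/21.

116/21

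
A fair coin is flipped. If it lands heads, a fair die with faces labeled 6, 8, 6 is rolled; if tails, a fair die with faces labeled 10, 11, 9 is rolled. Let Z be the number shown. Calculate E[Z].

25/3

E[Z | heads] = (6+8+6)/3 = 20/3.
E[Z | tails] = (10+11+9)/3 = 10.
E[Z] = (1/2)·(20/3) + (1/2)·(10) = 25/3.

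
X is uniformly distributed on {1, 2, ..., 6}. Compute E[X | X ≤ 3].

2

Given X ≤ 3, X is equally likely to be any of {1, 2, 3}.
E[X | X ≤ 3] = (1 + 2 + 3) / 3 = 2.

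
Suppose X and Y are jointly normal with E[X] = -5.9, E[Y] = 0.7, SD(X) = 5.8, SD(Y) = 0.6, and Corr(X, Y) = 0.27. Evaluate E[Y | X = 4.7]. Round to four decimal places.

0.9961

For a bivariate normal, E[Y | X=x] = μ_Y + ρ·(σ_Y/σ_X)·(x − μ_X).
E[Y | X=4.7] = 0.7 + (0.27)·(0.6/5.8)·(4.7 − (-5.9)) = 0.7 + (0.027931)·(10.6) = 0.9961.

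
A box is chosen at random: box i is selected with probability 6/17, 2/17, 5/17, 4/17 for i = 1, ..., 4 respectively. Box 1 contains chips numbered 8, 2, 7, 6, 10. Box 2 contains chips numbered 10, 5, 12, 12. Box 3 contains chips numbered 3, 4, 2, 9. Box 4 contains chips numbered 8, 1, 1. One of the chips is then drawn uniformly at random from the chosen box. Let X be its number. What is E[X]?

E[X | box 1] = (8+2+7+6+10)/5 = 33/5.
E[X | box 2] = (10+5+12+12)/4 = 39/4.
E[X | box 3] = (3+4+2+9)/4 = 9/2.
E[X | box 4] = (8+1+1)/3 = 10/3.
E[X] = (6/17)·(33/5) + (2/17)·(39/4) + (5/17)·(9/2) + (4/17)·(10/3) = 1424/255.

1424/255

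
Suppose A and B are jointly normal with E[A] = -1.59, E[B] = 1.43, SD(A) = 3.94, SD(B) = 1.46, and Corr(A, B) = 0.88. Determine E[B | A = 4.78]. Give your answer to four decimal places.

E[B | A=x] = μ_B + ρ(σ_B/σ_A)(x − μ_A) for jointly normal variables.
E[B | A=4.78] = 1.43 + (0.88)·(1.46/3.94)·(4.78 − (-1.59)) = 1.43 + (0.32609)·(6.37) = 3.5072.

3.5072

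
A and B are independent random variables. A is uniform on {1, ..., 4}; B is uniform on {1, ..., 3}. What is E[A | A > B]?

10/3

Outcomes with A > B: (2,1), (3,1), (3,2), (4,1), (4,2), (4,3), each with probability 1/12.
E[A | A > B] = (2 + 3 + 3 + 4 + 4 + 4) / 6 = 10/3.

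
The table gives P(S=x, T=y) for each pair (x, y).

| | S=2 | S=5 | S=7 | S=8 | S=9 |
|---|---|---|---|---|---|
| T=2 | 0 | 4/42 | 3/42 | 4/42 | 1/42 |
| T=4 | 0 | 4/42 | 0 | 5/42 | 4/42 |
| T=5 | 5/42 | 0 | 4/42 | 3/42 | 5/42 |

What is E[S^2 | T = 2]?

146/3

P(T = 2) = 2/7.
Σ S^2·P over the event = 25·(4/42) + 49·(3/42) + 64·(4/42) + 81·(1/42) = 292/21.
E[S^2 | T = 2] = (292/21) / (2/7) = 146/3.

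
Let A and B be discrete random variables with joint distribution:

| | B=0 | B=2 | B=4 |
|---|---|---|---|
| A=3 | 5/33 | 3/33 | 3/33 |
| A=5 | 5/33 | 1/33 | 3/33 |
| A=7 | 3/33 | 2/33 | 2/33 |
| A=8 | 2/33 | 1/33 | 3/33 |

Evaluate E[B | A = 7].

P(A = 7) = 7/33.
Σ B·P over the event = 0·(3/33) + 2·(2/33) + 4·(2/33) = 4/11.
E[B | A = 7] = (4/11) / (7/33) = 12/7.

12/7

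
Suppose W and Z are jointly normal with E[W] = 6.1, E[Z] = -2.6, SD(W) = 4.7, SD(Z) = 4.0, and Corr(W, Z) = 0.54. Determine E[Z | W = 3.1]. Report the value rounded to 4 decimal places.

For a bivariate normal, E[Z | W=x] = μ_Z + ρ·(σ_Z/σ_W)·(x − μ_W).
E[Z | W=3.1] = -2.6 + (0.54)·(4.0/4.7)·(3.1 − (6.1)) = -2.6 + (0.45957)·(-3) = -3.9787.

-3.9787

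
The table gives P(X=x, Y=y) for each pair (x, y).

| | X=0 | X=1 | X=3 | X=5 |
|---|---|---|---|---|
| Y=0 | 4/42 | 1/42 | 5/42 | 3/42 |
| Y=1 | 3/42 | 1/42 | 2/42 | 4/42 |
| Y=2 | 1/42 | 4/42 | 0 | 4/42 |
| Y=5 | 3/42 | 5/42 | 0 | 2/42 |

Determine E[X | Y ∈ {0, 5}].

P(Y ∈ {0, 5}) = 23/42.
Σ X·P over the event = 0·(4/42) + 0·(3/42) + 1·(1/42) + 1·(5/42) + 3·(5/42) + 5·(3/42) + 5·(2/42) = 23/21.
E[X | Y ∈ {0, 5}] = (23/21) / (23/42) = 2.

2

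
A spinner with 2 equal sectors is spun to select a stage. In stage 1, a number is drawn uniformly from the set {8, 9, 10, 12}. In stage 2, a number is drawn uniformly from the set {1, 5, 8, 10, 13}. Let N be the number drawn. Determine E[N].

343/40

E[N | stage 1] = (8+9+10+12)/4 = 39/4.
E[N | stage 2] = (1+5+8+10+13)/5 = 37/5.
By the law of total expectation,
E[N] = (1/2)·(39/4) + (1/2)·(37/5) = 343/40.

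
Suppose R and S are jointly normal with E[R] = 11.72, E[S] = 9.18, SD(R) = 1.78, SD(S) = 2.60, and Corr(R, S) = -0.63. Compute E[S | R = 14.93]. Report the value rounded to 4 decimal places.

6.2261

The regression of S on R has slope ρ·σ_S/σ_R and passes through (μ_R, μ_S).
E[S | R=14.93] = 9.18 + (-0.63)·(2.60/1.78)·(14.93 − (11.72)) = 9.18 + (-0.92022)·(3.21) = 6.2261.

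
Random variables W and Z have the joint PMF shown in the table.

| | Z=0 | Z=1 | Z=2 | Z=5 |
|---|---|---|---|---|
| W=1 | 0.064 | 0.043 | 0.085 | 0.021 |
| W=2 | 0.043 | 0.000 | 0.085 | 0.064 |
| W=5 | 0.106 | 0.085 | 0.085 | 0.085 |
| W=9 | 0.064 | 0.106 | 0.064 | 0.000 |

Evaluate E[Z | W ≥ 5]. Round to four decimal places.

P(W ≥ 5) = 0.595.
Σ Z·P over the event = 0·(0.106) + 1·(0.085) + 2·(0.085) + 5·(0.085) + 0·(0.064) + 1·(0.106) + 2·(0.064) = 0.914.
E[Z | W ≥ 5] = (0.914) / (0.595) = 1.5361.

1.5361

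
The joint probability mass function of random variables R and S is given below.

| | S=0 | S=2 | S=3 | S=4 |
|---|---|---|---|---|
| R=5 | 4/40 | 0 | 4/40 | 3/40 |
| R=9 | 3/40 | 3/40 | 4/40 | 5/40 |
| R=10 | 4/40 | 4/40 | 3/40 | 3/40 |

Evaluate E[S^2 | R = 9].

128/15

P(R = 9) = 3/8.
Σ S^2·P over the event = 0·(3/40) + 4·(3/40) + 9·(4/40) + 16·(5/40) = 16/5.
E[S^2 | R = 9] = (16/5) / (3/8) = 128/15.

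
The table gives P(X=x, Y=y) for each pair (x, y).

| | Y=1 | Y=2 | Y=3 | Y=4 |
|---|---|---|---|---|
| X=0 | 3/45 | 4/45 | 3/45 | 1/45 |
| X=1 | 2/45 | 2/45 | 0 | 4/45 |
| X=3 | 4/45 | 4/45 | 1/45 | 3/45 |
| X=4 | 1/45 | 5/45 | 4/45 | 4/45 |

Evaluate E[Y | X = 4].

39/14

P(X = 4) = 14/45.
Σ Y·P over the event = 1·(1/45) + 2·(5/45) + 3·(4/45) + 4·(4/45) = 13/15.
E[Y | X = 4] = (13/15) / (14/45) = 39/14.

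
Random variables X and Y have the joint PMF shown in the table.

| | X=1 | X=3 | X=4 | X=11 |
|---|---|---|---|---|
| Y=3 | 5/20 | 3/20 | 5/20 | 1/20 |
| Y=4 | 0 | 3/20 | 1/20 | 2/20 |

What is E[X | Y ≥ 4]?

P(Y ≥ 4) = 3/10.
Summing X·P(X=x,Y=y) over the conditioning event gives 7/4.
E[X | Y ≥ 4] = (7/4) / (3/10) = 35/6.

35/6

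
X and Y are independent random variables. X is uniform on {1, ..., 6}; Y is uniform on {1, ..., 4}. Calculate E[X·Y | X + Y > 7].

35/2

Outcomes with X + Y > 7: (4,4), (5,3), (5,4), (6,2), (6,3), (6,4), each with probability 1/24.
E[X·Y | X + Y > 7] = (16 + 15 + 20 + 12 + 18 + 24) / 6 = 35/2.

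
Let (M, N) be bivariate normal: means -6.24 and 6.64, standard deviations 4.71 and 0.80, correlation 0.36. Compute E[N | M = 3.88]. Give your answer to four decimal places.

7.2588

The regression of N on M has slope ρ·σ_N/σ_M and passes through (μ_M, μ_N).
E[N | M=3.88] = 6.64 + (0.36)·(0.80/4.71)·(3.88 − (-6.24)) = 6.64 + (0.061146)·(10.12) = 7.2588.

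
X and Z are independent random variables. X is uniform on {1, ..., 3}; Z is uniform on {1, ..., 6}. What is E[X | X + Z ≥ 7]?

7/3

P(X + Z ≥ 7) = 1/3.
Summing X·P(x,y) over outcomes with X + Z ≥ 7 gives 7/9.
E[X | X + Z ≥ 7] = (7/9) / (1/3) = 7/3.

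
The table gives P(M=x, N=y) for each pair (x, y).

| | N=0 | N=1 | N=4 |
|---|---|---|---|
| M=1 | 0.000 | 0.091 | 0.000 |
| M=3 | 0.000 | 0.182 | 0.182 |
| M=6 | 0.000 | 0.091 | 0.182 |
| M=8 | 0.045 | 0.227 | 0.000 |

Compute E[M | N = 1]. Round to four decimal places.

P(N = 1) = 0.591.
Σ M·P over the event = 1·(0.091) + 3·(0.182) + 6·(0.091) + 8·(0.227) = 2.999.
E[M | N = 1] = (2.999) / (0.591) = 5.0745.

5.0745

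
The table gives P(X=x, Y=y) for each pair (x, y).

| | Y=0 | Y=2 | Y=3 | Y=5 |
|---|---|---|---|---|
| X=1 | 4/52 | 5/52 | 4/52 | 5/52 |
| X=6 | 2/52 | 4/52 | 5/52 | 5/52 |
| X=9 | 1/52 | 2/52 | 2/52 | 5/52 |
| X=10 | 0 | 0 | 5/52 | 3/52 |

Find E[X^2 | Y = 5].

P(Y = 5) = 9/26.
Σ X^2·P over the event = 1·(5/52) + 36·(5/52) + 81·(5/52) + 100·(3/52) = 445/26.
E[X^2 | Y = 5] = (445/26) / (9/26) = 445/9.

445/9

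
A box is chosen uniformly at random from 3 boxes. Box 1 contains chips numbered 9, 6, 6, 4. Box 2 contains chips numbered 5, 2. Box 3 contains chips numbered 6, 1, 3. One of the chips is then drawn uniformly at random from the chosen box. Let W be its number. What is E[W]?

E[W | box 1] = (9+6+6+4)/4 = 25/4.
E[W | box 2] = (5+2)/2 = 7/2.
E[W | box 3] = (6+1+3)/3 = 10/3.
E[W] = (1/3)·(25/4) + (1/3)·(7/2) + (1/3)·(10/3) = 157/36.

157/36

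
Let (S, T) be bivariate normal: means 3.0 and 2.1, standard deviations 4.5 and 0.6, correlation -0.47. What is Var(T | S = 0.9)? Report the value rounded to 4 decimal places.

The conditional variance in a bivariate normal is σ_T²(1 − ρ²), independent of x.
Var(T | S=0.9) = (0.6)²·(1 − (-0.47)²) = 0.36·0.7791 = 0.2805.

0.2805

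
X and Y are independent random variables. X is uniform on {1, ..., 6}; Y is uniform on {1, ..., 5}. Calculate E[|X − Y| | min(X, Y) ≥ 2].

3/2

P(min(X, Y) ≥ 2) = 2/3.
Summing |X−Y|·P(x,y) over outcomes with min(X, Y) ≥ 2 gives 1.
E[|X − Y| | min(X, Y) ≥ 2] = (1) / (2/3) = 3/2.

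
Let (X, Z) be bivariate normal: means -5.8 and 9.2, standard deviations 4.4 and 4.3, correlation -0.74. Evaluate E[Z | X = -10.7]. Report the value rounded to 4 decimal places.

For a bivariate normal, E[Z | X=x] = μ_Z + ρ·(σ_Z/σ_X)·(x − μ_X).
E[Z | X=-10.7] = 9.2 + (-0.74)·(4.3/4.4)·(-10.7 − (-5.8)) = 9.2 + (-0.72318)·(-4.9) = 12.7436.

12.7436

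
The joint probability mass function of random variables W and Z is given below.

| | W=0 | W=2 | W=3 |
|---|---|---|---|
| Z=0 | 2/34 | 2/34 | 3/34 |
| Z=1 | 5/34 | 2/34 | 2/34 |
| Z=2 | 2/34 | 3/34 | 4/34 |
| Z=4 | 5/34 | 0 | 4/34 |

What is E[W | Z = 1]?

10/9

P(Z = 1) = 9/34.
Σ W·P over the event = 0·(5/34) + 2·(2/34) + 3·(2/34) = 5/17.
E[W | Z = 1] = (5/17) / (9/34) = 10/9.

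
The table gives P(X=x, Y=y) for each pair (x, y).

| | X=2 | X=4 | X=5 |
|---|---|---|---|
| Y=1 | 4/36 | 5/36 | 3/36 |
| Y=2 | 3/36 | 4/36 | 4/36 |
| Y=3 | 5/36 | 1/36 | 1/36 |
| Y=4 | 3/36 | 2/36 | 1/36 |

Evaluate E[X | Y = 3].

19/7

P(Y = 3) = 7/36.
Σ X·P over the event = 2·(5/36) + 4·(1/36) + 5·(1/36) = 19/36.
E[X | Y = 3] = (19/36) / (7/36) = 19/7.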